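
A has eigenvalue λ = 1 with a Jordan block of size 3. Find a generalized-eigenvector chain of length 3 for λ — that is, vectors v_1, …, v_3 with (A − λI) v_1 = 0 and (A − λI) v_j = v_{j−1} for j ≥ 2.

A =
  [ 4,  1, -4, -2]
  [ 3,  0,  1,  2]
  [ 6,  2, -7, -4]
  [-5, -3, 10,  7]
A Jordan chain for λ = 1 of length 3:
v_1 = (-2, 2, -4, 6)ᵀ
v_2 = (3, 3, 6, -5)ᵀ
v_3 = (1, 0, 0, 0)ᵀ

Let N = A − (1)·I. We want v_3 with N^3 v_3 = 0 but N^2 v_3 ≠ 0; then v_{j-1} := N · v_j for j = 3, …, 2.

Pick v_3 = (1, 0, 0, 0)ᵀ.
Then v_2 = N · v_3 = (3, 3, 6, -5)ᵀ.
Then v_1 = N · v_2 = (-2, 2, -4, 6)ᵀ.

Sanity check: (A − (1)·I) v_1 = (0, 0, 0, 0)ᵀ = 0. ✓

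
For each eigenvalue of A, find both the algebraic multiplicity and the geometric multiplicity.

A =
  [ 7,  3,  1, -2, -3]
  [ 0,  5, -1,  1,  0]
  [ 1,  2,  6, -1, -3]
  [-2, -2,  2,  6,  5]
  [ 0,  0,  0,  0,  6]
λ = 6: alg = 5, geom = 2

Step 1 — factor the characteristic polynomial to read off the algebraic multiplicities:
  χ_A(x) = (x - 6)^5

Step 2 — compute geometric multiplicities via the rank-nullity identity g(λ) = n − rank(A − λI):
  rank(A − (6)·I) = 3, so dim ker(A − (6)·I) = n − 3 = 2

Summary:
  λ = 6: algebraic multiplicity = 5, geometric multiplicity = 2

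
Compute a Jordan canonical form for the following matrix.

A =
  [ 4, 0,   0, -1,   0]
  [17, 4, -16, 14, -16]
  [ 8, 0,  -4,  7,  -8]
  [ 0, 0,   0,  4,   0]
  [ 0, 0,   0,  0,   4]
J_1(-4) ⊕ J_3(4) ⊕ J_1(4)

The characteristic polynomial is
  det(x·I − A) = x^5 - 12*x^4 + 32*x^3 + 128*x^2 - 768*x + 1024 = (x - 4)^4*(x + 4)

Eigenvalues and multiplicities (the geometric multiplicity of λ is n − rank(A − λI), which equals the number of Jordan blocks for λ):
  λ = -4: algebraic multiplicity = 1, geometric multiplicity = 1
  λ = 4: algebraic multiplicity = 4, geometric multiplicity = 2

Determining the block sizes for each eigenvalue:
  λ = -4: one block (gm = 1), so the single block has size am = 1 → block sizes [1]
  λ = 4: with am = 4 and gm = 2, the partition is not yet determined (e.g. several partitions of 4 into 2 parts exist). Let N = A − (4)·I. Computing rank(N^1) = 3, rank(N^2) = 2, rank(N^3) = 1; the number of blocks of size ≥ j is rank(N^{j−1}) − rank(N^j), giving [2, 1, 1]. So we have 1 block(s) of size 3, 1 block(s) of size 1 → block sizes [3, 1]

Assembling the blocks gives a Jordan form
J =
  [-4, 0, 0, 0, 0]
  [ 0, 4, 1, 0, 0]
  [ 0, 0, 4, 1, 0]
  [ 0, 0, 0, 4, 0]
  [ 0, 0, 0, 0, 4]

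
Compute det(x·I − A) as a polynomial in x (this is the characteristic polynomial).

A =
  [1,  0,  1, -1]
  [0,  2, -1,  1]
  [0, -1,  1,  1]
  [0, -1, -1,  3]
x^4 - 7*x^3 + 18*x^2 - 20*x + 8

Expanding det(x·I − A) (e.g. by cofactor expansion or by noting that A is similar to its Jordan form J, which has the same characteristic polynomial as A) gives
  χ_A(x) = x^4 - 7*x^3 + 18*x^2 - 20*x + 8
which factors as (x - 2)^3*(x - 1). The eigenvalues (with algebraic multiplicities) are λ = 1 with multiplicity 1, λ = 2 with multiplicity 3.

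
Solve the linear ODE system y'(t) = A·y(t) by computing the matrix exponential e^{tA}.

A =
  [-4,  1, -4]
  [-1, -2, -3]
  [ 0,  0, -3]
e^{tA} =
  [-t*exp(-3*t) + exp(-3*t), t*exp(-3*t), t^2*exp(-3*t)/2 - 4*t*exp(-3*t)]
  [-t*exp(-3*t), t*exp(-3*t) + exp(-3*t), t^2*exp(-3*t)/2 - 3*t*exp(-3*t)]
  [0, 0, exp(-3*t)]

Strategy: write A = P · J · P⁻¹ where J is a Jordan canonical form, so e^{tA} = P · e^{tJ} · P⁻¹, and e^{tJ} can be computed block-by-block.

A has Jordan form
J =
  [-3,  1,  0]
  [ 0, -3,  1]
  [ 0,  0, -3]
(up to reordering of blocks).

Per-block formulas:
  For a 3×3 Jordan block J_3(-3): exp(t · J_3(-3)) = e^(-3t)·(I + t·N + (t^2/2)·N^2), where N is the 3×3 nilpotent shift.

After assembling e^{tJ} and conjugating by P, we get:

e^{tA} =
  [-t*exp(-3*t) + exp(-3*t), t*exp(-3*t), t^2*exp(-3*t)/2 - 4*t*exp(-3*t)]
  [-t*exp(-3*t), t*exp(-3*t) + exp(-3*t), t^2*exp(-3*t)/2 - 3*t*exp(-3*t)]
  [0, 0, exp(-3*t)]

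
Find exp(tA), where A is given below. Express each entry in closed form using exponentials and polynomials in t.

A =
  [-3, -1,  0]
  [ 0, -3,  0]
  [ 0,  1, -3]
e^{tA} =
  [exp(-3*t), -t*exp(-3*t), 0]
  [0, exp(-3*t), 0]
  [0, t*exp(-3*t), exp(-3*t)]

Strategy: write A = P · J · P⁻¹ where J is a Jordan canonical form, so e^{tA} = P · e^{tJ} · P⁻¹, and e^{tJ} can be computed block-by-block.

A has Jordan form
J =
  [-3,  1,  0]
  [ 0, -3,  0]
  [ 0,  0, -3]
(up to reordering of blocks).

Per-block formulas:
  For a 1×1 block at λ = -3: exp(t · [-3]) = [e^(-3t)].
  For a 2×2 Jordan block J_2(-3): exp(t · J_2(-3)) = e^(-3t)·(I + t·N), where N is the 2×2 nilpotent shift.

After assembling e^{tJ} and conjugating by P, we get:

e^{tA} =
  [exp(-3*t), -t*exp(-3*t), 0]
  [0, exp(-3*t), 0]
  [0, t*exp(-3*t), exp(-3*t)]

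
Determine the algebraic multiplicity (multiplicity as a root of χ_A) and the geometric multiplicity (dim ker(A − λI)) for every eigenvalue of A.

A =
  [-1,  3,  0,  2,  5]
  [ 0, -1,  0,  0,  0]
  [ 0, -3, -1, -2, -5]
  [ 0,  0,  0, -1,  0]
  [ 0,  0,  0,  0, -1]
λ = -1: alg = 5, geom = 4

Step 1 — factor the characteristic polynomial to read off the algebraic multiplicities:
  χ_A(x) = (x + 1)^5

Step 2 — compute geometric multiplicities via the rank-nullity identity g(λ) = n − rank(A − λI):
  rank(A − (-1)·I) = 1, so dim ker(A − (-1)·I) = n − 1 = 4

Summary:
  λ = -1: algebraic multiplicity = 5, geometric multiplicity = 4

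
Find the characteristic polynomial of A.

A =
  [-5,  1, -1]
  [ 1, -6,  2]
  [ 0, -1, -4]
x^3 + 15*x^2 + 75*x + 125

Expanding det(x·I − A) (e.g. by cofactor expansion or by noting that A is similar to its Jordan form J, which has the same characteristic polynomial as A) gives
  χ_A(x) = x^3 + 15*x^2 + 75*x + 125
which factors as (x + 5)^3. The eigenvalues (with algebraic multiplicities) are λ = -5 with multiplicity 3.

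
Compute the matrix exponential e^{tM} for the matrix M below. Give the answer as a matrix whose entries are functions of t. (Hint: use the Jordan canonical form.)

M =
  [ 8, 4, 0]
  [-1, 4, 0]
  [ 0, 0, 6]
e^{tM} =
  [2*t*exp(6*t) + exp(6*t), 4*t*exp(6*t), 0]
  [-t*exp(6*t), -2*t*exp(6*t) + exp(6*t), 0]
  [0, 0, exp(6*t)]

Strategy: write M = P · J · P⁻¹ where J is a Jordan canonical form, so e^{tM} = P · e^{tJ} · P⁻¹, and e^{tJ} can be computed block-by-block.

M has Jordan form
J =
  [6, 1, 0]
  [0, 6, 0]
  [0, 0, 6]
(up to reordering of blocks).

Per-block formulas:
  For a 2×2 Jordan block J_2(6): exp(t · J_2(6)) = e^(6t)·(I + t·N), where N is the 2×2 nilpotent shift.
  For a 1×1 block at λ = 6: exp(t · [6]) = [e^(6t)].

After assembling e^{tJ} and conjugating by P, we get:

e^{tM} =
  [2*t*exp(6*t) + exp(6*t), 4*t*exp(6*t), 0]
  [-t*exp(6*t), -2*t*exp(6*t) + exp(6*t), 0]
  [0, 0, exp(6*t)]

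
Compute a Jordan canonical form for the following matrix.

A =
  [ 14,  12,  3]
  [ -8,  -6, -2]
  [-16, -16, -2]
J_2(2) ⊕ J_1(2)

The characteristic polynomial is
  det(x·I − A) = x^3 - 6*x^2 + 12*x - 8 = (x - 2)^3

Eigenvalues and multiplicities (the geometric multiplicity of λ is n − rank(A − λI), which equals the number of Jordan blocks for λ):
  λ = 2: algebraic multiplicity = 3, geometric multiplicity = 2

Determining the block sizes for each eigenvalue:
  λ = 2: 2 blocks summing to 3 forces exactly one block of size 2 and the rest size 1 → block sizes [2, 1]

Assembling the blocks gives a Jordan form
J =
  [2, 1, 0]
  [0, 2, 0]
  [0, 0, 2]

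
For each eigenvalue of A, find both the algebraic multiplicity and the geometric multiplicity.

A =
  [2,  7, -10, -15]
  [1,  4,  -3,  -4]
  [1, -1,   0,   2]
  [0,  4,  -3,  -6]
λ = -3: alg = 1, geom = 1; λ = 1: alg = 3, geom = 1

Step 1 — factor the characteristic polynomial to read off the algebraic multiplicities:
  χ_A(x) = (x - 1)^3*(x + 3)

Step 2 — compute geometric multiplicities via the rank-nullity identity g(λ) = n − rank(A − λI):
  rank(A − (-3)·I) = 3, so dim ker(A − (-3)·I) = n − 3 = 1
  rank(A − (1)·I) = 3, so dim ker(A − (1)·I) = n − 3 = 1

Summary:
  λ = -3: algebraic multiplicity = 1, geometric multiplicity = 1
  λ = 1: algebraic multiplicity = 3, geometric multiplicity = 1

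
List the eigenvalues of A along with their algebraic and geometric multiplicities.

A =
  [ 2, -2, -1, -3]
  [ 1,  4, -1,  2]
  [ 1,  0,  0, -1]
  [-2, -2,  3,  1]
λ = 1: alg = 1, geom = 1; λ = 2: alg = 3, geom = 2

Step 1 — factor the characteristic polynomial to read off the algebraic multiplicities:
  χ_A(x) = (x - 2)^3*(x - 1)

Step 2 — compute geometric multiplicities via the rank-nullity identity g(λ) = n − rank(A − λI):
  rank(A − (1)·I) = 3, so dim ker(A − (1)·I) = n − 3 = 1
  rank(A − (2)·I) = 2, so dim ker(A − (2)·I) = n − 2 = 2

Summary:
  λ = 1: algebraic multiplicity = 1, geometric multiplicity = 1
  λ = 2: algebraic multiplicity = 3, geometric multiplicity = 2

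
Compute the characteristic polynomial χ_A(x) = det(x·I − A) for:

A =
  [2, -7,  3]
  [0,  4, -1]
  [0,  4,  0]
x^3 - 6*x^2 + 12*x - 8

Expanding det(x·I − A) (e.g. by cofactor expansion or by noting that A is similar to its Jordan form J, which has the same characteristic polynomial as A) gives
  χ_A(x) = x^3 - 6*x^2 + 12*x - 8
which factors as (x - 2)^3. The eigenvalues (with algebraic multiplicities) are λ = 2 with multiplicity 3.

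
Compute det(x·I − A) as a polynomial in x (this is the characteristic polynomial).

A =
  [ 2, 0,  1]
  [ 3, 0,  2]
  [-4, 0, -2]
x^3

Expanding det(x·I − A) (e.g. by cofactor expansion or by noting that A is similar to its Jordan form J, which has the same characteristic polynomial as A) gives
  χ_A(x) = x^3
which factors as x^3. The eigenvalues (with algebraic multiplicities) are λ = 0 with multiplicity 3.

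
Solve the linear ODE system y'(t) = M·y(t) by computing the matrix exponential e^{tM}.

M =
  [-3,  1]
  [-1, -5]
e^{tM} =
  [t*exp(-4*t) + exp(-4*t), t*exp(-4*t)]
  [-t*exp(-4*t), -t*exp(-4*t) + exp(-4*t)]

Strategy: write M = P · J · P⁻¹ where J is a Jordan canonical form, so e^{tM} = P · e^{tJ} · P⁻¹, and e^{tJ} can be computed block-by-block.

M has Jordan form
J =
  [-4,  1]
  [ 0, -4]
(up to reordering of blocks).

Per-block formulas:
  For a 2×2 Jordan block J_2(-4): exp(t · J_2(-4)) = e^(-4t)·(I + t·N), where N is the 2×2 nilpotent shift.

After assembling e^{tJ} and conjugating by P, we get:

e^{tM} =
  [t*exp(-4*t) + exp(-4*t), t*exp(-4*t)]
  [-t*exp(-4*t), -t*exp(-4*t) + exp(-4*t)]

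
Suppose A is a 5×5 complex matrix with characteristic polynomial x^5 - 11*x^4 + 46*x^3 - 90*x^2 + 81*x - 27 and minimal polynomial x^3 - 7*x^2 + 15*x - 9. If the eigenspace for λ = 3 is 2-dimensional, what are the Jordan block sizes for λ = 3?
Block sizes for λ = 3: [2, 1]

Step 1 — from the characteristic polynomial, algebraic multiplicity of λ = 3 is 3. From dim ker(A − (3)·I) = 2, there are exactly 2 Jordan blocks for λ = 3.
Step 2 — from the minimal polynomial, the factor (x − 3)^2 tells us the largest block for λ = 3 has size 2.
Step 3 — with total size 3, 2 blocks, and largest block 2, the block sizes (in nonincreasing order) are [2, 1].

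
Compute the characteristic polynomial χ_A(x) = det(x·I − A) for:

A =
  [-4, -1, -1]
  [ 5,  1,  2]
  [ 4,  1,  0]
x^3 + 3*x^2 + 3*x + 1

Expanding det(x·I − A) (e.g. by cofactor expansion or by noting that A is similar to its Jordan form J, which has the same characteristic polynomial as A) gives
  χ_A(x) = x^3 + 3*x^2 + 3*x + 1
which factors as (x + 1)^3. The eigenvalues (with algebraic multiplicities) are λ = -1 with multiplicity 3.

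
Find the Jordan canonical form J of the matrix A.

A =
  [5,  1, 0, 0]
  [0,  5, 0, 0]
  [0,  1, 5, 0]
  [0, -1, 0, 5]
J_2(5) ⊕ J_1(5) ⊕ J_1(5)

The characteristic polynomial is
  det(x·I − A) = x^4 - 20*x^3 + 150*x^2 - 500*x + 625 = (x - 5)^4

Eigenvalues and multiplicities (the geometric multiplicity of λ is n − rank(A − λI), which equals the number of Jordan blocks for λ):
  λ = 5: algebraic multiplicity = 4, geometric multiplicity = 3

Determining the block sizes for each eigenvalue:
  λ = 5: 3 blocks summing to 4 forces exactly one block of size 2 and the rest size 1 → block sizes [2, 1, 1]

Assembling the blocks gives a Jordan form
J =
  [5, 1, 0, 0]
  [0, 5, 0, 0]
  [0, 0, 5, 0]
  [0, 0, 0, 5]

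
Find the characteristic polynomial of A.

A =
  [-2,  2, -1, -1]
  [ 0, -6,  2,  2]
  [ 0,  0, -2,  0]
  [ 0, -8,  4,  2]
x^4 + 8*x^3 + 24*x^2 + 32*x + 16

Expanding det(x·I − A) (e.g. by cofactor expansion or by noting that A is similar to its Jordan form J, which has the same characteristic polynomial as A) gives
  χ_A(x) = x^4 + 8*x^3 + 24*x^2 + 32*x + 16
which factors as (x + 2)^4. The eigenvalues (with algebraic multiplicities) are λ = -2 with multiplicity 4.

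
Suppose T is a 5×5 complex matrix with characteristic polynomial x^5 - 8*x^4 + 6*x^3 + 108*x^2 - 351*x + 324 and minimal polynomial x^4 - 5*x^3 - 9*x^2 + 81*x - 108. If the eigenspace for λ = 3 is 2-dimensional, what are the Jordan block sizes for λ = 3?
Block sizes for λ = 3: [3, 1]

Step 1 — from the characteristic polynomial, algebraic multiplicity of λ = 3 is 4. From dim ker(T − (3)·I) = 2, there are exactly 2 Jordan blocks for λ = 3.
Step 2 — from the minimal polynomial, the factor (x − 3)^3 tells us the largest block for λ = 3 has size 3.
Step 3 — with total size 4, 2 blocks, and largest block 3, the block sizes (in nonincreasing order) are [3, 1].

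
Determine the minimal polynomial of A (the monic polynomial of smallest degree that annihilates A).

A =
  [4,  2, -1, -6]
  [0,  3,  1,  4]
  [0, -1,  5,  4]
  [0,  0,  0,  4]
x^3 - 12*x^2 + 48*x - 64

The characteristic polynomial is χ_A(x) = (x - 4)^4, so the eigenvalues are known. The minimal polynomial is
  m_A(x) = Π_λ (x − λ)^{k_λ}
where k_λ is the size of the *largest* Jordan block for λ (equivalently, the smallest k with (A − λI)^k v = 0 for every generalised eigenvector v of λ).

  λ = 4: largest Jordan block has size 3, contributing (x − 4)^3

So m_A(x) = (x - 4)^3 = x^3 - 12*x^2 + 48*x - 64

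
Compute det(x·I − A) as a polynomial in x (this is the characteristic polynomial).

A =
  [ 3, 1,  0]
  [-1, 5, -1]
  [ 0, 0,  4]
x^3 - 12*x^2 + 48*x - 64

Expanding det(x·I − A) (e.g. by cofactor expansion or by noting that A is similar to its Jordan form J, which has the same characteristic polynomial as A) gives
  χ_A(x) = x^3 - 12*x^2 + 48*x - 64
which factors as (x - 4)^3. The eigenvalues (with algebraic multiplicities) are λ = 4 with multiplicity 3.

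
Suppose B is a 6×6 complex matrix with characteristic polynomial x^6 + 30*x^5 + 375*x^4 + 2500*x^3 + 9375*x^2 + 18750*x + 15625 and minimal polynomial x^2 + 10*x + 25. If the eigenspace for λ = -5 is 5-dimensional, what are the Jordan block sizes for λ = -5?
Block sizes for λ = -5: [2, 1, 1, 1, 1]

Step 1 — from the characteristic polynomial, algebraic multiplicity of λ = -5 is 6. From dim ker(B − (-5)·I) = 5, there are exactly 5 Jordan blocks for λ = -5.
Step 2 — from the minimal polynomial, the factor (x + 5)^2 tells us the largest block for λ = -5 has size 2.
Step 3 — with total size 6, 5 blocks, and largest block 2, the block sizes (in nonincreasing order) are [2, 1, 1, 1, 1].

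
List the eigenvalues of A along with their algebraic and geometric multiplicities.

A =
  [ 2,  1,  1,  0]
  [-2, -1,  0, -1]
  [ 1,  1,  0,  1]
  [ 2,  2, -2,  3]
λ = 1: alg = 4, geom = 2

Step 1 — factor the characteristic polynomial to read off the algebraic multiplicities:
  χ_A(x) = (x - 1)^4

Step 2 — compute geometric multiplicities via the rank-nullity identity g(λ) = n − rank(A − λI):
  rank(A − (1)·I) = 2, so dim ker(A − (1)·I) = n − 2 = 2

Summary:
  λ = 1: algebraic multiplicity = 4, geometric multiplicity = 2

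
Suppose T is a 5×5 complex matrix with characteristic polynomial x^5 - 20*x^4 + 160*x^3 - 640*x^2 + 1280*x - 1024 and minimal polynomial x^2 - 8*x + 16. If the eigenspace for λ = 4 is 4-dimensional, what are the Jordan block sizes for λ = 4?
Block sizes for λ = 4: [2, 1, 1, 1]

Step 1 — from the characteristic polynomial, algebraic multiplicity of λ = 4 is 5. From dim ker(T − (4)·I) = 4, there are exactly 4 Jordan blocks for λ = 4.
Step 2 — from the minimal polynomial, the factor (x − 4)^2 tells us the largest block for λ = 4 has size 2.
Step 3 — with total size 5, 4 blocks, and largest block 2, the block sizes (in nonincreasing order) are [2, 1, 1, 1].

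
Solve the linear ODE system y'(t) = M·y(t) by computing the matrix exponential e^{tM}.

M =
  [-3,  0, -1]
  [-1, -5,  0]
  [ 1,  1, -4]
e^{tM} =
  [t*exp(-4*t) + exp(-4*t), -t^2*exp(-4*t)/2, -t^2*exp(-4*t)/2 - t*exp(-4*t)]
  [-t*exp(-4*t), t^2*exp(-4*t)/2 - t*exp(-4*t) + exp(-4*t), t^2*exp(-4*t)/2]
  [t*exp(-4*t), -t^2*exp(-4*t)/2 + t*exp(-4*t), -t^2*exp(-4*t)/2 + exp(-4*t)]

Strategy: write M = P · J · P⁻¹ where J is a Jordan canonical form, so e^{tM} = P · e^{tJ} · P⁻¹, and e^{tJ} can be computed block-by-block.

M has Jordan form
J =
  [-4,  1,  0]
  [ 0, -4,  1]
  [ 0,  0, -4]
(up to reordering of blocks).

Per-block formulas:
  For a 3×3 Jordan block J_3(-4): exp(t · J_3(-4)) = e^(-4t)·(I + t·N + (t^2/2)·N^2), where N is the 3×3 nilpotent shift.

After assembling e^{tJ} and conjugating by P, we get:

e^{tM} =
  [t*exp(-4*t) + exp(-4*t), -t^2*exp(-4*t)/2, -t^2*exp(-4*t)/2 - t*exp(-4*t)]
  [-t*exp(-4*t), t^2*exp(-4*t)/2 - t*exp(-4*t) + exp(-4*t), t^2*exp(-4*t)/2]
  [t*exp(-4*t), -t^2*exp(-4*t)/2 + t*exp(-4*t), -t^2*exp(-4*t)/2 + exp(-4*t)]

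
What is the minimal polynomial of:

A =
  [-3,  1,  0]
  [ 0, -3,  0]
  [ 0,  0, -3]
x^2 + 6*x + 9

The characteristic polynomial is χ_A(x) = (x + 3)^3, so the eigenvalues are known. The minimal polynomial is
  m_A(x) = Π_λ (x − λ)^{k_λ}
where k_λ is the size of the *largest* Jordan block for λ (equivalently, the smallest k with (A − λI)^k v = 0 for every generalised eigenvector v of λ).

  λ = -3: largest Jordan block has size 2, contributing (x + 3)^2

So m_A(x) = (x + 3)^2 = x^2 + 6*x + 9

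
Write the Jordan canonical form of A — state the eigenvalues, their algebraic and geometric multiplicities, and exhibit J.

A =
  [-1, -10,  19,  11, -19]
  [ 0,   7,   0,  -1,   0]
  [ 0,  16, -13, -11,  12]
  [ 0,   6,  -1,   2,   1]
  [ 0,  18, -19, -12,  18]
J_1(-1) ⊕ J_1(-1) ⊕ J_3(5)

The characteristic polynomial is
  det(x·I − A) = x^5 - 13*x^4 + 46*x^3 + 10*x^2 - 175*x - 125 = (x - 5)^3*(x + 1)^2

Eigenvalues and multiplicities (the geometric multiplicity of λ is n − rank(A − λI), which equals the number of Jordan blocks for λ):
  λ = -1: algebraic multiplicity = 2, geometric multiplicity = 2
  λ = 5: algebraic multiplicity = 3, geometric multiplicity = 1

Determining the block sizes for each eigenvalue:
  λ = -1: gm = am = 2, so every block has size 1 → block sizes [1, 1]
  λ = 5: one block (gm = 1), so the single block has size am = 3 → block sizes [3]

Assembling the blocks gives a Jordan form
J =
  [-1,  0, 0, 0, 0]
  [ 0, -1, 0, 0, 0]
  [ 0,  0, 5, 1, 0]
  [ 0,  0, 0, 5, 1]
  [ 0,  0, 0, 0, 5]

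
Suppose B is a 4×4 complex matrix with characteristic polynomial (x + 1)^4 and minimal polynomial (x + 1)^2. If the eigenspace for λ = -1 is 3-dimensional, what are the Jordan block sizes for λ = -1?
Block sizes for λ = -1: [2, 1, 1]

Step 1 — from the characteristic polynomial, algebraic multiplicity of λ = -1 is 4. From dim ker(B − (-1)·I) = 3, there are exactly 3 Jordan blocks for λ = -1.
Step 2 — from the minimal polynomial, the factor (x + 1)^2 tells us the largest block for λ = -1 has size 2.
Step 3 — with total size 4, 3 blocks, and largest block 2, the block sizes (in nonincreasing order) are [2, 1, 1].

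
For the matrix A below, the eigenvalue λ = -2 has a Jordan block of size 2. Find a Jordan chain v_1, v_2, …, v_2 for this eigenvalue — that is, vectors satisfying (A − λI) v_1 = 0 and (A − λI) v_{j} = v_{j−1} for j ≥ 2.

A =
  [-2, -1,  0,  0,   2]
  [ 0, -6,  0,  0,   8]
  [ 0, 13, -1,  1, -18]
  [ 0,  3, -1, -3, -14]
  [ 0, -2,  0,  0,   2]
A Jordan chain for λ = -2 of length 2:
v_1 = (-1, -4, 13, 3, -2)ᵀ
v_2 = (0, 1, 0, 0, 0)ᵀ

Let N = A − (-2)·I. We want v_2 with N^2 v_2 = 0 but N^1 v_2 ≠ 0; then v_{j-1} := N · v_j for j = 2, …, 2.

Pick v_2 = (0, 1, 0, 0, 0)ᵀ.
Then v_1 = N · v_2 = (-1, -4, 13, 3, -2)ᵀ.

Sanity check: (A − (-2)·I) v_1 = (0, 0, 0, 0, 0)ᵀ = 0. ✓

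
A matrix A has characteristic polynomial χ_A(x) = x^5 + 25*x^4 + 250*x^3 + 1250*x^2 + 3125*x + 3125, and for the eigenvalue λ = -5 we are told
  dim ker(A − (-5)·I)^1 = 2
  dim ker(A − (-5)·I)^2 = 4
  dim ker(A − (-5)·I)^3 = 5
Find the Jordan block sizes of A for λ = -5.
Block sizes for λ = -5: [3, 2]

From the dimensions of kernels of powers, the number of Jordan blocks of size at least j is d_j − d_{j−1} where d_j = dim ker(N^j) (with d_0 = 0). Computing the differences gives [2, 2, 1].
The number of blocks of size exactly k is (#blocks of size ≥ k) − (#blocks of size ≥ k + 1), so the partition is: 1 block(s) of size 2, 1 block(s) of size 3.
In nonincreasing order the block sizes are [3, 2].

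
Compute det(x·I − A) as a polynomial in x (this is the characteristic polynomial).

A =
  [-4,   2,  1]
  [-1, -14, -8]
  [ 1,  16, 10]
x^3 + 8*x^2 + 5*x - 50

Expanding det(x·I − A) (e.g. by cofactor expansion or by noting that A is similar to its Jordan form J, which has the same characteristic polynomial as A) gives
  χ_A(x) = x^3 + 8*x^2 + 5*x - 50
which factors as (x - 2)*(x + 5)^2. The eigenvalues (with algebraic multiplicities) are λ = -5 with multiplicity 2, λ = 2 with multiplicity 1.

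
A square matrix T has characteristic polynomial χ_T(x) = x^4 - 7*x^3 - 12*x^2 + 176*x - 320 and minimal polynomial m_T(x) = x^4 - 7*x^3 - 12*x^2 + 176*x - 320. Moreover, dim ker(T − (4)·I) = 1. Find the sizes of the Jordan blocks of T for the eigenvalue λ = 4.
Block sizes for λ = 4: [3]

Step 1 — from the characteristic polynomial, algebraic multiplicity of λ = 4 is 3. From dim ker(T − (4)·I) = 1, there are exactly 1 Jordan blocks for λ = 4.
Step 2 — from the minimal polynomial, the factor (x − 4)^3 tells us the largest block for λ = 4 has size 3.
Step 3 — with total size 3, 1 blocks, and largest block 3, the block sizes (in nonincreasing order) are [3].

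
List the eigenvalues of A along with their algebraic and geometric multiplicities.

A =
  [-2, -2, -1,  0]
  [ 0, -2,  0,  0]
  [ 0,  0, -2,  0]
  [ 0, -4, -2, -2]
λ = -2: alg = 4, geom = 3

Step 1 — factor the characteristic polynomial to read off the algebraic multiplicities:
  χ_A(x) = (x + 2)^4

Step 2 — compute geometric multiplicities via the rank-nullity identity g(λ) = n − rank(A − λI):
  rank(A − (-2)·I) = 1, so dim ker(A − (-2)·I) = n − 1 = 3

Summary:
  λ = -2: algebraic multiplicity = 4, geometric multiplicity = 3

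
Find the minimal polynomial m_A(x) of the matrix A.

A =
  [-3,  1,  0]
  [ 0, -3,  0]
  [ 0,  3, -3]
x^2 + 6*x + 9

The characteristic polynomial is χ_A(x) = (x + 3)^3, so the eigenvalues are known. The minimal polynomial is
  m_A(x) = Π_λ (x − λ)^{k_λ}
where k_λ is the size of the *largest* Jordan block for λ (equivalently, the smallest k with (A − λI)^k v = 0 for every generalised eigenvector v of λ).

  λ = -3: largest Jordan block has size 2, contributing (x + 3)^2

So m_A(x) = (x + 3)^2 = x^2 + 6*x + 9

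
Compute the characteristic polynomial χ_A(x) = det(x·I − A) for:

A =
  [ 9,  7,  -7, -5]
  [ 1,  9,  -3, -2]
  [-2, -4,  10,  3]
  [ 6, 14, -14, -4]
x^4 - 24*x^3 + 216*x^2 - 864*x + 1296

Expanding det(x·I − A) (e.g. by cofactor expansion or by noting that A is similar to its Jordan form J, which has the same characteristic polynomial as A) gives
  χ_A(x) = x^4 - 24*x^3 + 216*x^2 - 864*x + 1296
which factors as (x - 6)^4. The eigenvalues (with algebraic multiplicities) are λ = 6 with multiplicity 4.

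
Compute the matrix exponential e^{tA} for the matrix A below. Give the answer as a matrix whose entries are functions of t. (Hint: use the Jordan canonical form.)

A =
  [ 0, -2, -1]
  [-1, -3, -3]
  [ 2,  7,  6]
e^{tA} =
  [t^2*exp(t)/2 - t*exp(t) + exp(t), 3*t^2*exp(t)/2 - 2*t*exp(t), t^2*exp(t) - t*exp(t)]
  [-t^2*exp(t)/2 - t*exp(t), -3*t^2*exp(t)/2 - 4*t*exp(t) + exp(t), -t^2*exp(t) - 3*t*exp(t)]
  [t^2*exp(t)/2 + 2*t*exp(t), 3*t^2*exp(t)/2 + 7*t*exp(t), t^2*exp(t) + 5*t*exp(t) + exp(t)]

Strategy: write A = P · J · P⁻¹ where J is a Jordan canonical form, so e^{tA} = P · e^{tJ} · P⁻¹, and e^{tJ} can be computed block-by-block.

A has Jordan form
J =
  [1, 1, 0]
  [0, 1, 1]
  [0, 0, 1]
(up to reordering of blocks).

Per-block formulas:
  For a 3×3 Jordan block J_3(1): exp(t · J_3(1)) = e^(1t)·(I + t·N + (t^2/2)·N^2), where N is the 3×3 nilpotent shift.

After assembling e^{tJ} and conjugating by P, we get:

e^{tA} =
  [t^2*exp(t)/2 - t*exp(t) + exp(t), 3*t^2*exp(t)/2 - 2*t*exp(t), t^2*exp(t) - t*exp(t)]
  [-t^2*exp(t)/2 - t*exp(t), -3*t^2*exp(t)/2 - 4*t*exp(t) + exp(t), -t^2*exp(t) - 3*t*exp(t)]
  [t^2*exp(t)/2 + 2*t*exp(t), 3*t^2*exp(t)/2 + 7*t*exp(t), t^2*exp(t) + 5*t*exp(t) + exp(t)]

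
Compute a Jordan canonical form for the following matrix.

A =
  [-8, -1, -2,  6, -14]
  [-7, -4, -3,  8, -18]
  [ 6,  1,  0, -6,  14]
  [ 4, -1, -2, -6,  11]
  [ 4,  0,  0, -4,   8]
J_3(-2) ⊕ J_2(-2)

The characteristic polynomial is
  det(x·I − A) = x^5 + 10*x^4 + 40*x^3 + 80*x^2 + 80*x + 32 = (x + 2)^5

Eigenvalues and multiplicities (the geometric multiplicity of λ is n − rank(A − λI), which equals the number of Jordan blocks for λ):
  λ = -2: algebraic multiplicity = 5, geometric multiplicity = 2

Determining the block sizes for each eigenvalue:
  λ = -2: with am = 5 and gm = 2, the partition is not yet determined (e.g. several partitions of 5 into 2 parts exist). Let N = A − (-2)·I. Computing rank(N^1) = 3, rank(N^2) = 1, rank(N^3) = 0; the number of blocks of size ≥ j is rank(N^{j−1}) − rank(N^j), giving [2, 2, 1]. So we have 1 block(s) of size 3, 1 block(s) of size 2 → block sizes [3, 2]

Assembling the blocks gives a Jordan form
J =
  [-2,  1,  0,  0,  0]
  [ 0, -2,  1,  0,  0]
  [ 0,  0, -2,  0,  0]
  [ 0,  0,  0, -2,  1]
  [ 0,  0,  0,  0, -2]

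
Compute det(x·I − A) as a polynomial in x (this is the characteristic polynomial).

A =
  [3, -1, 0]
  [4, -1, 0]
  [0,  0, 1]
x^3 - 3*x^2 + 3*x - 1

Expanding det(x·I − A) (e.g. by cofactor expansion or by noting that A is similar to its Jordan form J, which has the same characteristic polynomial as A) gives
  χ_A(x) = x^3 - 3*x^2 + 3*x - 1
which factors as (x - 1)^3. The eigenvalues (with algebraic multiplicities) are λ = 1 with multiplicity 3.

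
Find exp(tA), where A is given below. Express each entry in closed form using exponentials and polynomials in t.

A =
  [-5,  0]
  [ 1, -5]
e^{tA} =
  [exp(-5*t), 0]
  [t*exp(-5*t), exp(-5*t)]

Strategy: write A = P · J · P⁻¹ where J is a Jordan canonical form, so e^{tA} = P · e^{tJ} · P⁻¹, and e^{tJ} can be computed block-by-block.

A has Jordan form
J =
  [-5,  1]
  [ 0, -5]
(up to reordering of blocks).

Per-block formulas:
  For a 2×2 Jordan block J_2(-5): exp(t · J_2(-5)) = e^(-5t)·(I + t·N), where N is the 2×2 nilpotent shift.

After assembling e^{tJ} and conjugating by P, we get:

e^{tA} =
  [exp(-5*t), 0]
  [t*exp(-5*t), exp(-5*t)]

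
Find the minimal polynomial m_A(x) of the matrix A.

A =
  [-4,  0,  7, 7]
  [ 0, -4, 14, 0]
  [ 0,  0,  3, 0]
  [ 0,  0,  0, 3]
x^2 + x - 12

The characteristic polynomial is χ_A(x) = (x - 3)^2*(x + 4)^2, so the eigenvalues are known. The minimal polynomial is
  m_A(x) = Π_λ (x − λ)^{k_λ}
where k_λ is the size of the *largest* Jordan block for λ (equivalently, the smallest k with (A − λI)^k v = 0 for every generalised eigenvector v of λ).

  λ = -4: largest Jordan block has size 1, contributing (x + 4)
  λ = 3: largest Jordan block has size 1, contributing (x − 3)

So m_A(x) = (x - 3)*(x + 4) = x^2 + x - 12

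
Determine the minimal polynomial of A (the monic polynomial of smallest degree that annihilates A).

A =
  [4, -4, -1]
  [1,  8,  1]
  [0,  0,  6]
x^3 - 18*x^2 + 108*x - 216

The characteristic polynomial is χ_A(x) = (x - 6)^3, so the eigenvalues are known. The minimal polynomial is
  m_A(x) = Π_λ (x − λ)^{k_λ}
where k_λ is the size of the *largest* Jordan block for λ (equivalently, the smallest k with (A − λI)^k v = 0 for every generalised eigenvector v of λ).

  λ = 6: largest Jordan block has size 3, contributing (x − 6)^3

So m_A(x) = (x - 6)^3 = x^3 - 18*x^2 + 108*x - 216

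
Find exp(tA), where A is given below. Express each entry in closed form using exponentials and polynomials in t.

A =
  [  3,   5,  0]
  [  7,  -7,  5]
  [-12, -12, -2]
e^{tA} =
  [30*t^2*exp(-2*t) + 5*t*exp(-2*t) + exp(-2*t), 5*t*exp(-2*t), 25*t^2*exp(-2*t)/2]
  [-30*t^2*exp(-2*t) + 7*t*exp(-2*t), -5*t*exp(-2*t) + exp(-2*t), -25*t^2*exp(-2*t)/2 + 5*t*exp(-2*t)]
  [-72*t^2*exp(-2*t) - 12*t*exp(-2*t), -12*t*exp(-2*t), -30*t^2*exp(-2*t) + exp(-2*t)]

Strategy: write A = P · J · P⁻¹ where J is a Jordan canonical form, so e^{tA} = P · e^{tJ} · P⁻¹, and e^{tJ} can be computed block-by-block.

A has Jordan form
J =
  [-2,  1,  0]
  [ 0, -2,  1]
  [ 0,  0, -2]
(up to reordering of blocks).

Per-block formulas:
  For a 3×3 Jordan block J_3(-2): exp(t · J_3(-2)) = e^(-2t)·(I + t·N + (t^2/2)·N^2), where N is the 3×3 nilpotent shift.

After assembling e^{tJ} and conjugating by P, we get:

e^{tA} =
  [30*t^2*exp(-2*t) + 5*t*exp(-2*t) + exp(-2*t), 5*t*exp(-2*t), 25*t^2*exp(-2*t)/2]
  [-30*t^2*exp(-2*t) + 7*t*exp(-2*t), -5*t*exp(-2*t) + exp(-2*t), -25*t^2*exp(-2*t)/2 + 5*t*exp(-2*t)]
  [-72*t^2*exp(-2*t) - 12*t*exp(-2*t), -12*t*exp(-2*t), -30*t^2*exp(-2*t) + exp(-2*t)]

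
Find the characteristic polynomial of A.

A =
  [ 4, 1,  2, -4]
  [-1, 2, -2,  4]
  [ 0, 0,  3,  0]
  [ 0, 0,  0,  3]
x^4 - 12*x^3 + 54*x^2 - 108*x + 81

Expanding det(x·I − A) (e.g. by cofactor expansion or by noting that A is similar to its Jordan form J, which has the same characteristic polynomial as A) gives
  χ_A(x) = x^4 - 12*x^3 + 54*x^2 - 108*x + 81
which factors as (x - 3)^4. The eigenvalues (with algebraic multiplicities) are λ = 3 with multiplicity 4.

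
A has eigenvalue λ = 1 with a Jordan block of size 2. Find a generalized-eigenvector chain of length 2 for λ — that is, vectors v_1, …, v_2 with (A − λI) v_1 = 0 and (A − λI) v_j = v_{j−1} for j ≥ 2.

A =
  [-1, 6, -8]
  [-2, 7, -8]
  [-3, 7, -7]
A Jordan chain for λ = 1 of length 2:
v_1 = (2, 2, 1)ᵀ
v_2 = (2, 1, 0)ᵀ

Let N = A − (1)·I. We want v_2 with N^2 v_2 = 0 but N^1 v_2 ≠ 0; then v_{j-1} := N · v_j for j = 2, …, 2.

Pick v_2 = (2, 1, 0)ᵀ.
Then v_1 = N · v_2 = (2, 2, 1)ᵀ.

Sanity check: (A − (1)·I) v_1 = (0, 0, 0)ᵀ = 0. ✓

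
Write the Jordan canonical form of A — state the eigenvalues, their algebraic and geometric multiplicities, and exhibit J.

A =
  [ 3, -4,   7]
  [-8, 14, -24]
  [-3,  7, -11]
J_3(2)

The characteristic polynomial is
  det(x·I − A) = x^3 - 6*x^2 + 12*x - 8 = (x - 2)^3

Eigenvalues and multiplicities (the geometric multiplicity of λ is n − rank(A − λI), which equals the number of Jordan blocks for λ):
  λ = 2: algebraic multiplicity = 3, geometric multiplicity = 1

Determining the block sizes for each eigenvalue:
  λ = 2: one block (gm = 1), so the single block has size am = 3 → block sizes [3]

Assembling the blocks gives a Jordan form
J =
  [2, 1, 0]
  [0, 2, 1]
  [0, 0, 2]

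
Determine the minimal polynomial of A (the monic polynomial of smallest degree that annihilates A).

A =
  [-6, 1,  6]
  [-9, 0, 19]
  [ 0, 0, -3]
x^3 + 9*x^2 + 27*x + 27

The characteristic polynomial is χ_A(x) = (x + 3)^3, so the eigenvalues are known. The minimal polynomial is
  m_A(x) = Π_λ (x − λ)^{k_λ}
where k_λ is the size of the *largest* Jordan block for λ (equivalently, the smallest k with (A − λI)^k v = 0 for every generalised eigenvector v of λ).

  λ = -3: largest Jordan block has size 3, contributing (x + 3)^3

So m_A(x) = (x + 3)^3 = x^3 + 9*x^2 + 27*x + 27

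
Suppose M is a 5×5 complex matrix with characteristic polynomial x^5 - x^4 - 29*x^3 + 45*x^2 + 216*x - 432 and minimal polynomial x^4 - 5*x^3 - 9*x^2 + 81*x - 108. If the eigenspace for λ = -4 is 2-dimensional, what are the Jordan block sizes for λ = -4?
Block sizes for λ = -4: [1, 1]

Step 1 — from the characteristic polynomial, algebraic multiplicity of λ = -4 is 2. From dim ker(M − (-4)·I) = 2, there are exactly 2 Jordan blocks for λ = -4.
Step 2 — from the minimal polynomial, the factor (x + 4) tells us the largest block for λ = -4 has size 1.
Step 3 — with total size 2, 2 blocks, and largest block 1, the block sizes (in nonincreasing order) are [1, 1].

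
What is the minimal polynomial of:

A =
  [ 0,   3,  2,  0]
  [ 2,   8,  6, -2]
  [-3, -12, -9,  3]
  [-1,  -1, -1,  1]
x^2

The characteristic polynomial is χ_A(x) = x^4, so the eigenvalues are known. The minimal polynomial is
  m_A(x) = Π_λ (x − λ)^{k_λ}
where k_λ is the size of the *largest* Jordan block for λ (equivalently, the smallest k with (A − λI)^k v = 0 for every generalised eigenvector v of λ).

  λ = 0: largest Jordan block has size 2, contributing (x − 0)^2

So m_A(x) = x^2 = x^2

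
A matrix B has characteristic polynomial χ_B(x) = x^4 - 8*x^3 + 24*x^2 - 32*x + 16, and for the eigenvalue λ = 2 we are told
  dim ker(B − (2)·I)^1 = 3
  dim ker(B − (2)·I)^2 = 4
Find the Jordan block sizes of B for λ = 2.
Block sizes for λ = 2: [2, 1, 1]

From the dimensions of kernels of powers, the number of Jordan blocks of size at least j is d_j − d_{j−1} where d_j = dim ker(N^j) (with d_0 = 0). Computing the differences gives [3, 1].
The number of blocks of size exactly k is (#blocks of size ≥ k) − (#blocks of size ≥ k + 1), so the partition is: 2 block(s) of size 1, 1 block(s) of size 2.
In nonincreasing order the block sizes are [2, 1, 1].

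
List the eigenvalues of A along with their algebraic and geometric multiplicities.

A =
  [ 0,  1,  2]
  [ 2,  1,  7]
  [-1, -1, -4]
λ = -1: alg = 3, geom = 1

Step 1 — factor the characteristic polynomial to read off the algebraic multiplicities:
  χ_A(x) = (x + 1)^3

Step 2 — compute geometric multiplicities via the rank-nullity identity g(λ) = n − rank(A − λI):
  rank(A − (-1)·I) = 2, so dim ker(A − (-1)·I) = n − 2 = 1

Summary:
  λ = -1: algebraic multiplicity = 3, geometric multiplicity = 1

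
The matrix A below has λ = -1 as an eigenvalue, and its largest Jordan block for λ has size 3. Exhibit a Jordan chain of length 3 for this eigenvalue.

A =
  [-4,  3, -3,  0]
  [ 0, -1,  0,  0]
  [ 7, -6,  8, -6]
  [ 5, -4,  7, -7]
A Jordan chain for λ = -1 of length 3:
v_1 = (-12, 0, 12, 4)ᵀ
v_2 = (-3, 0, 7, 5)ᵀ
v_3 = (1, 0, 0, 0)ᵀ

Let N = A − (-1)·I. We want v_3 with N^3 v_3 = 0 but N^2 v_3 ≠ 0; then v_{j-1} := N · v_j for j = 3, …, 2.

Pick v_3 = (1, 0, 0, 0)ᵀ.
Then v_2 = N · v_3 = (-3, 0, 7, 5)ᵀ.
Then v_1 = N · v_2 = (-12, 0, 12, 4)ᵀ.

Sanity check: (A − (-1)·I) v_1 = (0, 0, 0, 0)ᵀ = 0. ✓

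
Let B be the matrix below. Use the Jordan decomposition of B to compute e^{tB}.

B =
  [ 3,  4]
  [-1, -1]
e^{tB} =
  [2*t*exp(t) + exp(t), 4*t*exp(t)]
  [-t*exp(t), -2*t*exp(t) + exp(t)]

Strategy: write B = P · J · P⁻¹ where J is a Jordan canonical form, so e^{tB} = P · e^{tJ} · P⁻¹, and e^{tJ} can be computed block-by-block.

B has Jordan form
J =
  [1, 1]
  [0, 1]
(up to reordering of blocks).

Per-block formulas:
  For a 2×2 Jordan block J_2(1): exp(t · J_2(1)) = e^(1t)·(I + t·N), where N is the 2×2 nilpotent shift.

After assembling e^{tJ} and conjugating by P, we get:

e^{tB} =
  [2*t*exp(t) + exp(t), 4*t*exp(t)]
  [-t*exp(t), -2*t*exp(t) + exp(t)]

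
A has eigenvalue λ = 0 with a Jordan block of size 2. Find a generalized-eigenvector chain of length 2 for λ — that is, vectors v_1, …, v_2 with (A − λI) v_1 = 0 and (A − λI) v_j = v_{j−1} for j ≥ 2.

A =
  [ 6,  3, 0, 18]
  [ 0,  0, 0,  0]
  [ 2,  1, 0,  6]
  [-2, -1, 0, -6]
A Jordan chain for λ = 0 of length 2:
v_1 = (6, 0, 2, -2)ᵀ
v_2 = (1, 0, 0, 0)ᵀ

Let N = A − (0)·I. We want v_2 with N^2 v_2 = 0 but N^1 v_2 ≠ 0; then v_{j-1} := N · v_j for j = 2, …, 2.

Pick v_2 = (1, 0, 0, 0)ᵀ.
Then v_1 = N · v_2 = (6, 0, 2, -2)ᵀ.

Sanity check: (A − (0)·I) v_1 = (0, 0, 0, 0)ᵀ = 0. ✓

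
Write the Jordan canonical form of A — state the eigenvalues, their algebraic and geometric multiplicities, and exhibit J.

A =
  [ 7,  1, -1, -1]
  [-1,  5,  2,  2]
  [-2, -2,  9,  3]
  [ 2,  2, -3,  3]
J_3(6) ⊕ J_1(6)

The characteristic polynomial is
  det(x·I − A) = x^4 - 24*x^3 + 216*x^2 - 864*x + 1296 = (x - 6)^4

Eigenvalues and multiplicities (the geometric multiplicity of λ is n − rank(A − λI), which equals the number of Jordan blocks for λ):
  λ = 6: algebraic multiplicity = 4, geometric multiplicity = 2

Determining the block sizes for each eigenvalue:
  λ = 6: with am = 4 and gm = 2, the partition is not yet determined (e.g. several partitions of 4 into 2 parts exist). Let N = A − (6)·I. Computing rank(N^1) = 2, rank(N^2) = 1, rank(N^3) = 0; the number of blocks of size ≥ j is rank(N^{j−1}) − rank(N^j), giving [2, 1, 1]. So we have 1 block(s) of size 3, 1 block(s) of size 1 → block sizes [3, 1]

Assembling the blocks gives a Jordan form
J =
  [6, 1, 0, 0]
  [0, 6, 1, 0]
  [0, 0, 6, 0]
  [0, 0, 0, 6]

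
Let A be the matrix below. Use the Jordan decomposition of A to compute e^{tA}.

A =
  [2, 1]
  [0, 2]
e^{tA} =
  [exp(2*t), t*exp(2*t)]
  [0, exp(2*t)]

Strategy: write A = P · J · P⁻¹ where J is a Jordan canonical form, so e^{tA} = P · e^{tJ} · P⁻¹, and e^{tJ} can be computed block-by-block.

A has Jordan form
J =
  [2, 1]
  [0, 2]
(up to reordering of blocks).

Per-block formulas:
  For a 2×2 Jordan block J_2(2): exp(t · J_2(2)) = e^(2t)·(I + t·N), where N is the 2×2 nilpotent shift.

After assembling e^{tJ} and conjugating by P, we get:

e^{tA} =
  [exp(2*t), t*exp(2*t)]
  [0, exp(2*t)]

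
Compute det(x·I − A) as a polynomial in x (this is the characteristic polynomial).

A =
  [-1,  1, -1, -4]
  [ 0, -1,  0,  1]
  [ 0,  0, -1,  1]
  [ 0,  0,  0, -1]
x^4 + 4*x^3 + 6*x^2 + 4*x + 1

Expanding det(x·I − A) (e.g. by cofactor expansion or by noting that A is similar to its Jordan form J, which has the same characteristic polynomial as A) gives
  χ_A(x) = x^4 + 4*x^3 + 6*x^2 + 4*x + 1
which factors as (x + 1)^4. The eigenvalues (with algebraic multiplicities) are λ = -1 with multiplicity 4.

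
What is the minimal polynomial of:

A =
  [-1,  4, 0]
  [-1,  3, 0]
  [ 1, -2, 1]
x^2 - 2*x + 1

The characteristic polynomial is χ_A(x) = (x - 1)^3, so the eigenvalues are known. The minimal polynomial is
  m_A(x) = Π_λ (x − λ)^{k_λ}
where k_λ is the size of the *largest* Jordan block for λ (equivalently, the smallest k with (A − λI)^k v = 0 for every generalised eigenvector v of λ).

  λ = 1: largest Jordan block has size 2, contributing (x − 1)^2

So m_A(x) = (x - 1)^2 = x^2 - 2*x + 1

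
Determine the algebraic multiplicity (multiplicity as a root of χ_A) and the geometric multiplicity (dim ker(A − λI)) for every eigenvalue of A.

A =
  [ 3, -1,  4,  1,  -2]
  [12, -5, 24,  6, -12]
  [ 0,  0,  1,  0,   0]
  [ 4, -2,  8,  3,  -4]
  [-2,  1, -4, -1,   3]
λ = 1: alg = 5, geom = 4

Step 1 — factor the characteristic polynomial to read off the algebraic multiplicities:
  χ_A(x) = (x - 1)^5

Step 2 — compute geometric multiplicities via the rank-nullity identity g(λ) = n − rank(A − λI):
  rank(A − (1)·I) = 1, so dim ker(A − (1)·I) = n − 1 = 4

Summary:
  λ = 1: algebraic multiplicity = 5, geometric multiplicity = 4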